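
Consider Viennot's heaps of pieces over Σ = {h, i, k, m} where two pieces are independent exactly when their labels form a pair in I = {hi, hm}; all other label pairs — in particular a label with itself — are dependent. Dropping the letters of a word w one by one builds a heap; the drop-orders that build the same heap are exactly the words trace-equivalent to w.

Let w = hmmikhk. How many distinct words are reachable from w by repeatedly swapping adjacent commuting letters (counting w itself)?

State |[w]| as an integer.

4

drop 0:h onto floor
drop 1:m onto floor
drop 2:m onto {1:m}
drop 3:i onto {2:m}
drop 4:k onto {0:h, 3:i}
drop 5:h onto {4:k}
drop 6:k onto {5:h}
ground layer = {0:h, 1:m}
drop-orders for the pieces not yet dropped (sum over which currently-grounded one goes next):
  1 to go: {6} 1
  2 to go: {5,6} 1
  3 to go: {4,5,6} 1
  4 to go: {0,4,5,6} 1  {3,4,5,6} 1
  5 to go: {0,3,4,5,6} 2  {2,3,4,5,6} 1
  if 0:h drops first: 1 orders
  if 1:m drops first: 3 orders
heap linearizations: 4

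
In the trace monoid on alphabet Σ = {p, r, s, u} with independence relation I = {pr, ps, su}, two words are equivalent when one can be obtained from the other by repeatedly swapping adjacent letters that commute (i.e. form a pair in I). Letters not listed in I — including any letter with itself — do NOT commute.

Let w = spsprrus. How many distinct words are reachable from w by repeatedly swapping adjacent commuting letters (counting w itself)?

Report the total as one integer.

piece 0:s — minimal
piece 1:p — minimal
piece 2:s rests on {0:s}
piece 3:p rests on {1:p}
piece 4:r rests on {2:s}
piece 5:r rests on {4:r}
piece 6:u rests on {3:p, 5:r}
piece 7:s rests on {5:r}
minimal pieces: {0:s, 1:p}
ways to finish when only these pieces remain (= sum over removing one remaining piece with nothing left below it):
  1 left: {6}→1  {7}→1
  2 left: {3,6}→1  {6,7}→2
  3 left: {1,3,6}→1  {3,6,7}→3  {5,6,7}→2
  4 left: {1,3,6,7}→4  {3,5,6,7}→5  {4,5,6,7}→2
  5 left: {1,3,5,6,7}→9  {2,4,5,6,7}→2  {3,4,5,6,7}→7
  6 left: {0,2,4,5,6,7}→2  {1,3,4,5,6,7}→16  {2,3,4,5,6,7}→9
  placing 0:s first → 25 extensions
  placing 1:p first → 11 extensions
total linear extensions = 36

36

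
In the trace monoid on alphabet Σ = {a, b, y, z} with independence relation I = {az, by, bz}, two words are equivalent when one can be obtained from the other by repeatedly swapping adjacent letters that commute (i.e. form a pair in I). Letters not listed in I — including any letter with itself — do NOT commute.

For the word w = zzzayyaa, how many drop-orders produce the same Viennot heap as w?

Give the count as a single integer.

4

drop 0:z onto floor
drop 1:z onto {0:z}
drop 2:z onto {1:z}
drop 3:a onto floor
drop 4:y onto {2:z, 3:a}
drop 5:y onto {4:y}
drop 6:a onto {5:y}
drop 7:a onto {6:a}
ground layer = {0:z, 3:a}
drop-orders for the pieces not yet dropped (sum over which currently-grounded one goes next):
  1 to go: {7} 1
  2 to go: {6,7} 1
  3 to go: {5,6,7} 1
  4 to go: {4,5,6,7} 1
  5 to go: {2,4,5,6,7} 1  {3,4,5,6,7} 1
  6 to go: {1,2,4,5,6,7} 1  {2,3,4,5,6,7} 2
  if 0:z drops first: 3 orders
  if 3:a drops first: 1 orders
heap linearizations: 4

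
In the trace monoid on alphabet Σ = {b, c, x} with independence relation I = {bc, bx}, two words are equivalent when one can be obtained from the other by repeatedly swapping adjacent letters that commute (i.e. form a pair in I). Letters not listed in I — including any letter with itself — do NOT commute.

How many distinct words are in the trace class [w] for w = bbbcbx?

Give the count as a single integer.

#0=b has no predecessor
#1=b depends on [0:b]
#2=b depends on [1:b]
#3=c has no predecessor
#4=b depends on [2:b]
#5=x depends on [3:c]
sources: [0:b, 3:c]
N(rest) = Σ N(rest − s) over sources s of rest; N(one piece) = 1:
  size 1 → [4]=1  [5]=1
  size 2 → [2,4]=1  [3,5]=1  [4,5]=2
  size 3 → [1,2,4]=1  [2,4,5]=3  [3,4,5]=3
  size 4 → [0,1,2,4]=1  [1,2,4,5]=4  [2,3,4,5]=6
  first=0(b) contributes 10
  first=3(c) contributes 5
|[w]| = 15

15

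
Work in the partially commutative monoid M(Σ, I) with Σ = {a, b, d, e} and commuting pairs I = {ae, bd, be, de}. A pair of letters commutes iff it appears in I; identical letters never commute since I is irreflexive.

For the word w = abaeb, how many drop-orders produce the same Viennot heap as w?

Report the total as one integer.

piece 0:a — minimal
piece 1:b rests on {0:a}
piece 2:a rests on {1:b}
piece 3:e — minimal
piece 4:b rests on {2:a}
minimal pieces: {0:a, 3:e}
ways to finish when only these pieces remain (= sum over removing one remaining piece with nothing left below it):
  1 left: {3}→1  {4}→1
  2 left: {2,4}→1  {3,4}→2
  3 left: {1,2,4}→1  {2,3,4}→3
  placing 0:a first → 4 extensions
  placing 3:e first → 1 extensions
total linear extensions = 5

5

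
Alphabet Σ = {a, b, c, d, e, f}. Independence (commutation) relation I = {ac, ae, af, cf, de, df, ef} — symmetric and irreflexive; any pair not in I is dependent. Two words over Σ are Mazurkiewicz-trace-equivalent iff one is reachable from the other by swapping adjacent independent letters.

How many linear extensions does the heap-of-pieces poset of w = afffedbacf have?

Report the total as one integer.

360

0(a) covers ∅
1(f) covers ∅
2(f) covers 1:f
3(f) covers 2:f
4(e) covers ∅
5(d) covers 0:a
6(b) covers 3:f, 4:e, 5:d
7(a) covers 6:b
8(c) covers 6:b
9(f) covers 6:b
floor of heap: 0:a, 1:f, 4:e
completions by unplaced set U, small U first (add the entries for U minus each lowest piece of U):
  |U|=1: {7}:1  {8}:1  {9}:1
  |U|=2: {7,8}:2  {7,9}:2  {8,9}:2
  |U|=3: {7,8,9}:6
  |U|=4: {6,7,8,9}:6
  |U|=5: {3,6,7,8,9}:6  {4,6,7,8,9}:6  {5,6,7,8,9}:6
  |U|=6: {0,5,6,7,8,9}:6  {2,3,6,7,8,9}:6  {3,4,6,7,8,9}:12  {3,5,6,7,8,9}:12  {4,5,6,7,8,9}:12
  |U|=7: {0,3,5,6,7,8,9}:18  {0,4,5,6,7,8,9}:18  {1,2,3,6,7,8,9}:6  {2,3,4,6,7,8,9}:18  {2,3,5,6,7,8,9}:18  {3,4,5,6,7,8,9}:36
  |U|=8: {0,2,3,5,6,7,8,9}:36  {0,3,4,5,6,7,8,9}:72  {1,2,3,4,6,7,8,9}:24  {1,2,3,5,6,7,8,9}:24  {2,3,4,5,6,7,8,9}:72
  start at 0(a): 120
  start at 1(f): 180
  start at 4(e): 60
sum over floor = 360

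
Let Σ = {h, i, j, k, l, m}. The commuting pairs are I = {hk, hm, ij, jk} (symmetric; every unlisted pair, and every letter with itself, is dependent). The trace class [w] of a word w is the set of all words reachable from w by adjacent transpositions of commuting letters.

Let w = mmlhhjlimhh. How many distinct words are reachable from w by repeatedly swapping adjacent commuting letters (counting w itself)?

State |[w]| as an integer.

3

piece 0:m — minimal
piece 1:m rests on {0:m}
piece 2:l rests on {1:m}
piece 3:h rests on {2:l}
piece 4:h rests on {3:h}
piece 5:j rests on {4:h}
piece 6:l rests on {5:j}
piece 7:i rests on {6:l}
piece 8:m rests on {7:i}
piece 9:h rests on {7:i}
piece 10:h rests on {9:h}
minimal pieces: {0:m}
ways to finish when only these pieces remain (= sum over removing one remaining piece with nothing left below it):
  1 left: {8}→1  {10}→1
  2 left: {8,10}→2  {9,10}→1
  3 left: {8,9,10}→3
  4 left: {7,8,9,10}→3
  5 left: {6,7,8,9,10}→3
  6 left: {5,6,7,8,9,10}→3
  7 left: {4,5,6,7,8,9,10}→3
  8 left: {3,4,5,6,7,8,9,10}→3
  9 left: {2,3,4,5,6,7,8,9,10}→3
  placing 0:m first → 3 extensions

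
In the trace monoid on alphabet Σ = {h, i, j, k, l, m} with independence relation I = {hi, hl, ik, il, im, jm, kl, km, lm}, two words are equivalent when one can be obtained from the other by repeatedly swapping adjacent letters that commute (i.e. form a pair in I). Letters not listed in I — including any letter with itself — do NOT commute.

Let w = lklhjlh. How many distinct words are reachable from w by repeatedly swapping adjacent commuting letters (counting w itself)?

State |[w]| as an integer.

12

0(l) covers ∅
1(k) covers ∅
2(l) covers 0:l
3(h) covers 1:k
4(j) covers 2:l, 3:h
5(l) covers 4:j
6(h) covers 4:j
floor of heap: 0:l, 1:k
completions by unplaced set U, small U first (add the entries for U minus each lowest piece of U):
  |U|=1: {5}:1  {6}:1
  |U|=2: {5,6}:2
  |U|=3: {4,5,6}:2
  |U|=4: {2,4,5,6}:2  {3,4,5,6}:2
  |U|=5: {0,2,4,5,6}:2  {1,3,4,5,6}:2  {2,3,4,5,6}:4
  start at 0(l): 6
  start at 1(k): 6
sum over floor = 12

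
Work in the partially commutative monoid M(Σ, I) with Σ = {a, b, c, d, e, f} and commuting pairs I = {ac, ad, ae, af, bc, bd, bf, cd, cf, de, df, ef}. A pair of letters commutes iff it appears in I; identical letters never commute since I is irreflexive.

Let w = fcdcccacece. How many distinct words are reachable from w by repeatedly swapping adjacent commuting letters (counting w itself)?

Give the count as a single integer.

990

drop 0:f onto floor
drop 1:c onto floor
drop 2:d onto floor
drop 3:c onto {1:c}
drop 4:c onto {3:c}
drop 5:c onto {4:c}
drop 6:a onto floor
drop 7:c onto {5:c}
drop 8:e onto {7:c}
drop 9:c onto {8:e}
drop 10:e onto {9:c}
ground layer = {0:f, 1:c, 2:d, 6:a}
drop-orders for the pieces not yet dropped (sum over which currently-grounded one goes next):
  1 to go: {0} 1  {2} 1  {6} 1  {10} 1
  2 to go: {0,2} 2  {0,6} 2  {0,10} 2  {2,6} 2  {2,10} 2  {6,10} 2  {9,10} 1
  3 to go: {0,2,6} 6  {0,2,10} 6  {0,6,10} 6  {0,9,10} 3  {2,6,10} 6  {2,9,10} 3  {6,9,10} 3  {8,9,10} 1
  4 to go: {0,2,6,10} 24  {0,2,9,10} 12  {0,6,9,10} 12  {0,8,9,10} 4  {2,6,9,10} 12  {2,8,9,10} 4  {6,8,9,10} 4  {7,8,9,10} 1
  5 to go: {0,2,6,9,10} 60  {0,2,8,9,10} 20  {0,6,8,9,10} 20  {0,7,8,9,10} 5  {2,6,8,9,10} 20  {2,7,8,9,10} 5  {5,7,8,9,10} 1  {6,7,8,9,10} 5
  6 to go: {0,2,6,8,9,10} 120  {0,2,7,8,9,10} 30  {0,5,7,8,9,10} 6  {0,6,7,8,9,10} 30  {2,5,7,8,9,10} 6  {2,6,7,8,9,10} 30  {4,5,7,8,9,10} 1  {5,6,7,8,9,10} 6
  7 to go: {0,2,5,7,8,9,10} 42  {0,2,6,7,8,9,10} 210  {0,4,5,7,8,9,10} 7  {0,5,6,7,8,9,10} 42  {2,4,5,7,8,9,10} 7  {2,5,6,7,8,9,10} 42  {3,4,5,7,8,9,10} 1  {4,5,6,7,8,9,10} 7
  8 to go: {0,2,4,5,7,8,9,10} 56  {0,2,5,6,7,8,9,10} 336  {0,3,4,5,7,8,9,10} 8  {0,4,5,6,7,8,9,10} 56  {1,3,4,5,7,8,9,10} 1  {2,3,4,5,7,8,9,10} 8  {2,4,5,6,7,8,9,10} 56  {3,4,5,6,7,8,9,10} 8
  9 to go: {0,1,3,4,5,7,8,9,10} 9  {0,2,3,4,5,7,8,9,10} 72  {0,2,4,5,6,7,8,9,10} 504  {0,3,4,5,6,7,8,9,10} 72  {1,2,3,4,5,7,8,9,10} 9  {1,3,4,5,6,7,8,9,10} 9  {2,3,4,5,6,7,8,9,10} 72
  if 0:f drops first: 90 orders
  if 1:c drops first: 720 orders
  if 2:d drops first: 90 orders
  if 6:a drops first: 90 orders
heap linearizations: 990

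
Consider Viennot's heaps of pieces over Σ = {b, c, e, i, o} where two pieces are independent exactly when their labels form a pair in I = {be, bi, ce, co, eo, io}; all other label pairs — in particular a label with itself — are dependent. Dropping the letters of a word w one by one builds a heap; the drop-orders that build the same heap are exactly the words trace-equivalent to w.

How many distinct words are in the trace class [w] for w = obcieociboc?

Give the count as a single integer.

#0=o has no predecessor
#1=b depends on [0:o]
#2=c depends on [1:b]
#3=i depends on [2:c]
#4=e depends on [3:i]
#5=o depends on [1:b]
#6=c depends on [3:i]
#7=i depends on [4:e, 6:c]
#8=b depends on [5:o, 6:c]
#9=o depends on [8:b]
#10=c depends on [7:i, 8:b]
sources: [0:o]
N(rest) = Σ N(rest − s) over sources s of rest; N(one piece) = 1:
  size 1 → [9]=1  [10]=1
  size 2 → [7,10]=1  [9,10]=2
  size 3 → [4,7,10]=1  [7,9,10]=3  [8,9,10]=2
  size 4 → [4,7,9,10]=4  [5,8,9,10]=2  [7,8,9,10]=5
  size 5 → [4,7,8,9,10]=9  [5,7,8,9,10]=7  [6,7,8,9,10]=5
  size 6 → [4,5,7,8,9,10]=16  [4,6,7,8,9,10]=14  [5,6,7,8,9,10]=12
  size 7 → [3,4,6,7,8,9,10]=14  [4,5,6,7,8,9,10]=42
  size 8 → [2,3,4,6,7,8,9,10]=14  [3,4,5,6,7,8,9,10]=56
  size 9 → [2,3,4,5,6,7,8,9,10]=70
  first=0(o) contributes 70

70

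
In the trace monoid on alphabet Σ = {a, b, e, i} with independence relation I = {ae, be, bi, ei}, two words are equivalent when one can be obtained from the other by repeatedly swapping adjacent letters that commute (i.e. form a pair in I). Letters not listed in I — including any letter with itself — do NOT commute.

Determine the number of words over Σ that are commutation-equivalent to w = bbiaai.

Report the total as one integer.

#0=b has no predecessor
#1=b depends on [0:b]
#2=i has no predecessor
#3=a depends on [1:b, 2:i]
#4=a depends on [3:a]
#5=i depends on [4:a]
sources: [0:b, 2:i]
N(rest) = Σ N(rest − s) over sources s of rest; N(one piece) = 1:
  size 1 → [5]=1
  size 2 → [4,5]=1
  size 3 → [3,4,5]=1
  size 4 → [1,3,4,5]=1  [2,3,4,5]=1
  first=0(b) contributes 2
  first=2(i) contributes 1
|[w]| = 3

3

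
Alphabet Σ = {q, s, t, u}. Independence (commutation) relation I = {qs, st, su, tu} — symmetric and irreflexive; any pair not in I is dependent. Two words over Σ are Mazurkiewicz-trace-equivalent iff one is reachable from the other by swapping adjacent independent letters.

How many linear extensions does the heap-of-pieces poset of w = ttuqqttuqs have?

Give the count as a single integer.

90

drop 0:t onto floor
drop 1:t onto {0:t}
drop 2:u onto floor
drop 3:q onto {1:t, 2:u}
drop 4:q onto {3:q}
drop 5:t onto {4:q}
drop 6:t onto {5:t}
drop 7:u onto {4:q}
drop 8:q onto {6:t, 7:u}
drop 9:s onto floor
ground layer = {0:t, 2:u, 9:s}
drop-orders for the pieces not yet dropped (sum over which currently-grounded one goes next):
  1 to go: {8} 1  {9} 1
  2 to go: {6,8} 1  {7,8} 1  {8,9} 2
  3 to go: {5,6,8} 1  {6,7,8} 2  {6,8,9} 3  {7,8,9} 3
  4 to go: {5,6,7,8} 3  {5,6,8,9} 4  {6,7,8,9} 8
  5 to go: {4,5,6,7,8} 3  {5,6,7,8,9} 15
  6 to go: {3,4,5,6,7,8} 3  {4,5,6,7,8,9} 18
  7 to go: {1,3,4,5,6,7,8} 3  {2,3,4,5,6,7,8} 3  {3,4,5,6,7,8,9} 21
  8 to go: {0,1,3,4,5,6,7,8} 3  {1,2,3,4,5,6,7,8} 6  {1,3,4,5,6,7,8,9} 24  {2,3,4,5,6,7,8,9} 24
  if 0:t drops first: 54 orders
  if 2:u drops first: 27 orders
  if 9:s drops first: 9 orders
heap linearizations: 90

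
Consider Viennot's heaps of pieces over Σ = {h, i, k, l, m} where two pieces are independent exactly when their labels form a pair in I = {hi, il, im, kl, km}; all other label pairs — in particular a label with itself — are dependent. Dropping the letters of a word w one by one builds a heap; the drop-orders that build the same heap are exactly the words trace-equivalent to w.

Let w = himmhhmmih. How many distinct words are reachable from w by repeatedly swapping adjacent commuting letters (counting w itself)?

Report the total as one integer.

45

piece 0:h — minimal
piece 1:i — minimal
piece 2:m rests on {0:h}
piece 3:m rests on {2:m}
piece 4:h rests on {3:m}
piece 5:h rests on {4:h}
piece 6:m rests on {5:h}
piece 7:m rests on {6:m}
piece 8:i rests on {1:i}
piece 9:h rests on {7:m}
minimal pieces: {0:h, 1:i}
ways to finish when only these pieces remain (= sum over removing one remaining piece with nothing left below it):
  1 left: {8}→1  {9}→1
  2 left: {1,8}→1  {7,9}→1  {8,9}→2
  3 left: {1,8,9}→3  {6,7,9}→1  {7,8,9}→3
  4 left: {1,7,8,9}→6  {5,6,7,9}→1  {6,7,8,9}→4
  5 left: {1,6,7,8,9}→10  {4,5,6,7,9}→1  {5,6,7,8,9}→5
  6 left: {1,5,6,7,8,9}→15  {3,4,5,6,7,9}→1  {4,5,6,7,8,9}→6
  7 left: {1,4,5,6,7,8,9}→21  {2,3,4,5,6,7,9}→1  {3,4,5,6,7,8,9}→7
  8 left: {0,2,3,4,5,6,7,9}→1  {1,3,4,5,6,7,8,9}→28  {2,3,4,5,6,7,8,9}→8
  placing 0:h first → 36 extensions
  placing 1:i first → 9 extensions
total linear extensions = 45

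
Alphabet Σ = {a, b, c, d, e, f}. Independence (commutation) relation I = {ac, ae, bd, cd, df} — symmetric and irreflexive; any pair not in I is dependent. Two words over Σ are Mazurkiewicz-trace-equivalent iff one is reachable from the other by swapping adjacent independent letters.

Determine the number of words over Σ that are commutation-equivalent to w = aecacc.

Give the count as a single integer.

0(a) covers ∅
1(e) covers ∅
2(c) covers 1:e
3(a) covers 0:a
4(c) covers 2:c
5(c) covers 4:c
floor of heap: 0:a, 1:e
completions by unplaced set U, small U first (add the entries for U minus each lowest piece of U):
  |U|=1: {3}:1  {5}:1
  |U|=2: {0,3}:1  {3,5}:2  {4,5}:1
  |U|=3: {0,3,5}:3  {2,4,5}:1  {3,4,5}:3
  |U|=4: {0,3,4,5}:6  {1,2,4,5}:1  {2,3,4,5}:4
  start at 0(a): 5
  start at 1(e): 10
sum over floor = 15

15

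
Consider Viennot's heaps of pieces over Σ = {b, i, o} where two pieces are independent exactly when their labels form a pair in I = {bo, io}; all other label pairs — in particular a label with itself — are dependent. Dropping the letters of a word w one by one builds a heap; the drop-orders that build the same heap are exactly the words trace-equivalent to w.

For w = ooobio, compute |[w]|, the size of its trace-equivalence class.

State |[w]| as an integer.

#0=o has no predecessor
#1=o depends on [0:o]
#2=o depends on [1:o]
#3=b has no predecessor
#4=i depends on [3:b]
#5=o depends on [2:o]
sources: [0:o, 3:b]
N(rest) = Σ N(rest − s) over sources s of rest; N(one piece) = 1:
  size 1 → [4]=1  [5]=1
  size 2 → [2,5]=1  [3,4]=1  [4,5]=2
  size 3 → [1,2,5]=1  [2,4,5]=3  [3,4,5]=3
  size 4 → [0,1,2,5]=1  [1,2,4,5]=4  [2,3,4,5]=6
  first=0(o) contributes 10
  first=3(b) contributes 5
|[w]| = 15

15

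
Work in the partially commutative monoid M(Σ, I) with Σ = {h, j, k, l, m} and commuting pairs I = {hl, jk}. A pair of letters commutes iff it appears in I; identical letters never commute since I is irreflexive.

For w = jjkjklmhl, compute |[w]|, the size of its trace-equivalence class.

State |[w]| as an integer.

#0=j has no predecessor
#1=j depends on [0:j]
#2=k has no predecessor
#3=j depends on [1:j]
#4=k depends on [2:k]
#5=l depends on [3:j, 4:k]
#6=m depends on [5:l]
#7=h depends on [6:m]
#8=l depends on [6:m]
sources: [0:j, 2:k]
N(rest) = Σ N(rest − s) over sources s of rest; N(one piece) = 1:
  size 1 → [7]=1  [8]=1
  size 2 → [7,8]=2
  size 3 → [6,7,8]=2
  size 4 → [5,6,7,8]=2
  size 5 → [3,5,6,7,8]=2  [4,5,6,7,8]=2
  size 6 → [1,3,5,6,7,8]=2  [2,4,5,6,7,8]=2  [3,4,5,6,7,8]=4
  size 7 → [0,1,3,5,6,7,8]=2  [1,3,4,5,6,7,8]=6  [2,3,4,5,6,7,8]=6
  first=0(j) contributes 12
  first=2(k) contributes 8
|[w]| = 20

20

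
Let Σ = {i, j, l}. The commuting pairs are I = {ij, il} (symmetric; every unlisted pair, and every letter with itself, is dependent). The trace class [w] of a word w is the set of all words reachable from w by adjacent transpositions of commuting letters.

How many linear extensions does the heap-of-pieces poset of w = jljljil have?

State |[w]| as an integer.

#0=j has no predecessor
#1=l depends on [0:j]
#2=j depends on [1:l]
#3=l depends on [2:j]
#4=j depends on [3:l]
#5=i has no predecessor
#6=l depends on [4:j]
sources: [0:j, 5:i]
N(rest) = Σ N(rest − s) over sources s of rest; N(one piece) = 1:
  size 1 → [5]=1  [6]=1
  size 2 → [4,6]=1  [5,6]=2
  size 3 → [3,4,6]=1  [4,5,6]=3
  size 4 → [2,3,4,6]=1  [3,4,5,6]=4
  size 5 → [1,2,3,4,6]=1  [2,3,4,5,6]=5
  first=0(j) contributes 6
  first=5(i) contributes 1
|[w]| = 7

7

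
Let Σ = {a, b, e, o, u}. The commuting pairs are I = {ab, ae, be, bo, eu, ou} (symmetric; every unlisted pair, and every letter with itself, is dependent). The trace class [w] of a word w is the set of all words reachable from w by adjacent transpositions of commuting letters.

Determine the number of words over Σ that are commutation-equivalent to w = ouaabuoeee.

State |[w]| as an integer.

0(o) covers ∅
1(u) covers ∅
2(a) covers 0:o, 1:u
3(a) covers 2:a
4(b) covers 1:u
5(u) covers 3:a, 4:b
6(o) covers 3:a
7(e) covers 6:o
8(e) covers 7:e
9(e) covers 8:e
floor of heap: 0:o, 1:u
completions by unplaced set U, small U first (add the entries for U minus each lowest piece of U):
  |U|=1: {5}:1  {9}:1
  |U|=2: {4,5}:1  {5,9}:2  {8,9}:1
  |U|=3: {4,5,9}:3  {5,8,9}:3  {7,8,9}:1
  |U|=4: {4,5,8,9}:6  {5,7,8,9}:4  {6,7,8,9}:1
  |U|=5: {4,5,7,8,9}:10  {5,6,7,8,9}:5
  |U|=6: {3,5,6,7,8,9}:5  {4,5,6,7,8,9}:15
  |U|=7: {2,3,5,6,7,8,9}:5  {3,4,5,6,7,8,9}:20
  |U|=8: {0,2,3,5,6,7,8,9}:5  {2,3,4,5,6,7,8,9}:25
  start at 0(o): 25
  start at 1(u): 30
sum over floor = 55

55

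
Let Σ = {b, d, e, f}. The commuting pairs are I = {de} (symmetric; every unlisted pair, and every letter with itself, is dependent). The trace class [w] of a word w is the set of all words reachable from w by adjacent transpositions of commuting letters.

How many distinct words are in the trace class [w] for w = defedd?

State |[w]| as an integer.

6

piece 0:d — minimal
piece 1:e — minimal
piece 2:f rests on {0:d, 1:e}
piece 3:e rests on {2:f}
piece 4:d rests on {2:f}
piece 5:d rests on {4:d}
minimal pieces: {0:d, 1:e}
ways to finish when only these pieces remain (= sum over removing one remaining piece with nothing left below it):
  1 left: {3}→1  {5}→1
  2 left: {3,5}→2  {4,5}→1
  3 left: {3,4,5}→3
  4 left: {2,3,4,5}→3
  placing 0:d first → 3 extensions
  placing 1:e first → 3 extensions
total linear extensions = 6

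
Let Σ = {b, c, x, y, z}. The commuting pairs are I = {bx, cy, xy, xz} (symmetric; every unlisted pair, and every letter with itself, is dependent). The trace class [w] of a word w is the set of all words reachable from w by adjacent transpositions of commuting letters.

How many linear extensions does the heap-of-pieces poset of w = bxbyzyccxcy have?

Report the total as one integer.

piece 0:b — minimal
piece 1:x — minimal
piece 2:b rests on {0:b}
piece 3:y rests on {2:b}
piece 4:z rests on {3:y}
piece 5:y rests on {4:z}
piece 6:c rests on {1:x, 4:z}
piece 7:c rests on {6:c}
piece 8:x rests on {7:c}
piece 9:c rests on {8:x}
piece 10:y rests on {5:y}
minimal pieces: {0:b, 1:x}
ways to finish when only these pieces remain (= sum over removing one remaining piece with nothing left below it):
  1 left: {9}→1  {10}→1
  2 left: {5,10}→1  {8,9}→1  {9,10}→2
  3 left: {5,9,10}→3  {7,8,9}→1  {8,9,10}→3
  4 left: {5,8,9,10}→6  {6,7,8,9}→1  {7,8,9,10}→4
  5 left: {1,6,7,8,9}→1  {5,7,8,9,10}→10  {6,7,8,9,10}→5
  6 left: {1,6,7,8,9,10}→6  {5,6,7,8,9,10}→15
  7 left: {1,5,6,7,8,9,10}→21  {4,5,6,7,8,9,10}→15
  8 left: {1,4,5,6,7,8,9,10}→36  {3,4,5,6,7,8,9,10}→15
  9 left: {1,3,4,5,6,7,8,9,10}→51  {2,3,4,5,6,7,8,9,10}→15
  placing 0:b first → 66 extensions
  placing 1:x first → 15 extensions
total linear extensions = 81

81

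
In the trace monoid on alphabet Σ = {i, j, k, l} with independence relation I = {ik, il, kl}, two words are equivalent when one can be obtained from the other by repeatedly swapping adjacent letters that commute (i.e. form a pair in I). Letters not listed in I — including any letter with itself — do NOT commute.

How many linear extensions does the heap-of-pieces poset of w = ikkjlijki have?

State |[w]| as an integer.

#0=i has no predecessor
#1=k has no predecessor
#2=k depends on [1:k]
#3=j depends on [0:i, 2:k]
#4=l depends on [3:j]
#5=i depends on [3:j]
#6=j depends on [4:l, 5:i]
#7=k depends on [6:j]
#8=i depends on [6:j]
sources: [0:i, 1:k]
N(rest) = Σ N(rest − s) over sources s of rest; N(one piece) = 1:
  size 1 → [7]=1  [8]=1
  size 2 → [7,8]=2
  size 3 → [6,7,8]=2
  size 4 → [4,6,7,8]=2  [5,6,7,8]=2
  size 5 → [4,5,6,7,8]=4
  size 6 → [3,4,5,6,7,8]=4
  size 7 → [0,3,4,5,6,7,8]=4  [2,3,4,5,6,7,8]=4
  first=0(i) contributes 4
  first=1(k) contributes 8
|[w]| = 12

12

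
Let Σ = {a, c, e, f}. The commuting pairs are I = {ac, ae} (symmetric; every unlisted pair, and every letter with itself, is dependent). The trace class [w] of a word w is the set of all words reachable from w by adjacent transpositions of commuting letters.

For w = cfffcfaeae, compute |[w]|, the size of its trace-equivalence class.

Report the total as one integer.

piece 0:c — minimal
piece 1:f rests on {0:c}
piece 2:f rests on {1:f}
piece 3:f rests on {2:f}
piece 4:c rests on {3:f}
piece 5:f rests on {4:c}
piece 6:a rests on {5:f}
piece 7:e rests on {5:f}
piece 8:a rests on {6:a}
piece 9:e rests on {7:e}
minimal pieces: {0:c}
ways to finish when only these pieces remain (= sum over removing one remaining piece with nothing left below it):
  1 left: {8}→1  {9}→1
  2 left: {6,8}→1  {7,9}→1  {8,9}→2
  3 left: {6,8,9}→3  {7,8,9}→3
  4 left: {6,7,8,9}→6
  5 left: {5,6,7,8,9}→6
  6 left: {4,5,6,7,8,9}→6
  7 left: {3,4,5,6,7,8,9}→6
  8 left: {2,3,4,5,6,7,8,9}→6
  placing 0:c first → 6 extensions

6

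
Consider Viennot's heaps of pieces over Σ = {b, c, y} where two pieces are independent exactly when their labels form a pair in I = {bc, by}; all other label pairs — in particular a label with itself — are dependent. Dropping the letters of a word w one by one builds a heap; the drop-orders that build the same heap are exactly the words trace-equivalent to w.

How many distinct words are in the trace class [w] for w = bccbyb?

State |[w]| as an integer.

piece 0:b — minimal
piece 1:c — minimal
piece 2:c rests on {1:c}
piece 3:b rests on {0:b}
piece 4:y rests on {2:c}
piece 5:b rests on {3:b}
minimal pieces: {0:b, 1:c}
ways to finish when only these pieces remain (= sum over removing one remaining piece with nothing left below it):
  1 left: {4}→1  {5}→1
  2 left: {2,4}→1  {3,5}→1  {4,5}→2
  3 left: {0,3,5}→1  {1,2,4}→1  {2,4,5}→3  {3,4,5}→3
  4 left: {0,3,4,5}→4  {1,2,4,5}→4  {2,3,4,5}→6
  placing 0:b first → 10 extensions
  placing 1:c first → 10 extensions
total linear extensions = 20

20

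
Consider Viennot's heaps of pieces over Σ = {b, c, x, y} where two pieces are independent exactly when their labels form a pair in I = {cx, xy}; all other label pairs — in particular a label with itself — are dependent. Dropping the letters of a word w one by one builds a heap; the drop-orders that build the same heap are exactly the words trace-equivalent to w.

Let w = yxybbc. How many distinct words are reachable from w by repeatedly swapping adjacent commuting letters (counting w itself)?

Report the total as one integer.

drop 0:y onto floor
drop 1:x onto floor
drop 2:y onto {0:y}
drop 3:b onto {1:x, 2:y}
drop 4:b onto {3:b}
drop 5:c onto {4:b}
ground layer = {0:y, 1:x}
drop-orders for the pieces not yet dropped (sum over which currently-grounded one goes next):
  1 to go: {5} 1
  2 to go: {4,5} 1
  3 to go: {3,4,5} 1
  4 to go: {1,3,4,5} 1  {2,3,4,5} 1
  if 0:y drops first: 2 orders
  if 1:x drops first: 1 orders
heap linearizations: 3

3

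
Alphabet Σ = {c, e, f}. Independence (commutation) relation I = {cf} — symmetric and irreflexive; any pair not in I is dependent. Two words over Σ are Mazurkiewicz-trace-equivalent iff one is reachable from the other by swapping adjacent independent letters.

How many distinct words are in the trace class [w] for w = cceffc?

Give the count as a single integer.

3

#0=c has no predecessor
#1=c depends on [0:c]
#2=e depends on [1:c]
#3=f depends on [2:e]
#4=f depends on [3:f]
#5=c depends on [2:e]
sources: [0:c]
N(rest) = Σ N(rest − s) over sources s of rest; N(one piece) = 1:
  size 1 → [4]=1  [5]=1
  size 2 → [3,4]=1  [4,5]=2
  size 3 → [3,4,5]=3
  size 4 → [2,3,4,5]=3
  first=0(c) contributes 3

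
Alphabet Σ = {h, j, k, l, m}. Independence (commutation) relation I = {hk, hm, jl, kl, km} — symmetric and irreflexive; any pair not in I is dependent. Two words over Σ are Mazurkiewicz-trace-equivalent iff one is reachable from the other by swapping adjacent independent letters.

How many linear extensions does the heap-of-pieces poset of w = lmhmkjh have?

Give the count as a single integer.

15

drop 0:l onto floor
drop 1:m onto {0:l}
drop 2:h onto {0:l}
drop 3:m onto {1:m}
drop 4:k onto floor
drop 5:j onto {2:h, 3:m, 4:k}
drop 6:h onto {5:j}
ground layer = {0:l, 4:k}
drop-orders for the pieces not yet dropped (sum over which currently-grounded one goes next):
  1 to go: {6} 1
  2 to go: {5,6} 1
  3 to go: {2,5,6} 1  {3,5,6} 1  {4,5,6} 1
  4 to go: {1,3,5,6} 1  {2,3,5,6} 2  {2,4,5,6} 2  {3,4,5,6} 2
  5 to go: {1,2,3,5,6} 3  {1,3,4,5,6} 3  {2,3,4,5,6} 6
  if 0:l drops first: 12 orders
  if 4:k drops first: 3 orders
heap linearizations: 15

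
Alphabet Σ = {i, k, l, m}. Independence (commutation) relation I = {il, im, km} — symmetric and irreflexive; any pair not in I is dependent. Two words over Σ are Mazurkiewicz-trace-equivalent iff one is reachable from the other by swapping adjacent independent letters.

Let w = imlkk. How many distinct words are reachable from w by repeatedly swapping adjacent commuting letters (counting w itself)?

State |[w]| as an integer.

piece 0:i — minimal
piece 1:m — minimal
piece 2:l rests on {1:m}
piece 3:k rests on {0:i, 2:l}
piece 4:k rests on {3:k}
minimal pieces: {0:i, 1:m}
ways to finish when only these pieces remain (= sum over removing one remaining piece with nothing left below it):
  1 left: {4}→1
  2 left: {3,4}→1
  3 left: {0,3,4}→1  {2,3,4}→1
  placing 0:i first → 1 extensions
  placing 1:m first → 2 extensions
total linear extensions = 3

3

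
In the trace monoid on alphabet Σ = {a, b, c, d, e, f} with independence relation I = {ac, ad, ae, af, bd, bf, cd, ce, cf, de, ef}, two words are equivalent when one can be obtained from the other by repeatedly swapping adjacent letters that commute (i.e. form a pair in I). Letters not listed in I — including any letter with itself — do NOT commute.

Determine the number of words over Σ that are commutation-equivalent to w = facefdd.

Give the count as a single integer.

210

drop 0:f onto floor
drop 1:a onto floor
drop 2:c onto floor
drop 3:e onto floor
drop 4:f onto {0:f}
drop 5:d onto {4:f}
drop 6:d onto {5:d}
ground layer = {0:f, 1:a, 2:c, 3:e}
drop-orders for the pieces not yet dropped (sum over which currently-grounded one goes next):
  1 to go: {1} 1  {2} 1  {3} 1  {6} 1
  2 to go: {1,2} 2  {1,3} 2  {1,6} 2  {2,3} 2  {2,6} 2  {3,6} 2  {5,6} 1
  3 to go: {1,2,3} 6  {1,2,6} 6  {1,3,6} 6  {1,5,6} 3  {2,3,6} 6  {2,5,6} 3  {3,5,6} 3  {4,5,6} 1
  4 to go: {0,4,5,6} 1  {1,2,3,6} 24  {1,2,5,6} 12  {1,3,5,6} 12  {1,4,5,6} 4  {2,3,5,6} 12  {2,4,5,6} 4  {3,4,5,6} 4
  5 to go: {0,1,4,5,6} 5  {0,2,4,5,6} 5  {0,3,4,5,6} 5  {1,2,3,5,6} 60  {1,2,4,5,6} 20  {1,3,4,5,6} 20  {2,3,4,5,6} 20
  if 0:f drops first: 120 orders
  if 1:a drops first: 30 orders
  if 2:c drops first: 30 orders
  if 3:e drops first: 30 orders
heap linearizations: 210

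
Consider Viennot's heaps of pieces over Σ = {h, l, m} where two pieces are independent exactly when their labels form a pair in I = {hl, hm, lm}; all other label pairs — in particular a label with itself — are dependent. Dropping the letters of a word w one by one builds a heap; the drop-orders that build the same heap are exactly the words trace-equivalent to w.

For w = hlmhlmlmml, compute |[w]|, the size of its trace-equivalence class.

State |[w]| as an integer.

3150

piece 0:h — minimal
piece 1:l — minimal
piece 2:m — minimal
piece 3:h rests on {0:h}
piece 4:l rests on {1:l}
piece 5:m rests on {2:m}
piece 6:l rests on {4:l}
piece 7:m rests on {5:m}
piece 8:m rests on {7:m}
piece 9:l rests on {6:l}
minimal pieces: {0:h, 1:l, 2:m}
ways to finish when only these pieces remain (= sum over removing one remaining piece with nothing left below it):
  1 left: {3}→1  {8}→1  {9}→1
  2 left: {0,3}→1  {3,8}→2  {3,9}→2  {6,9}→1  {7,8}→1  {8,9}→2
  3 left: {0,3,8}→3  {0,3,9}→3  {3,6,9}→3  {3,7,8}→3  {3,8,9}→6  {4,6,9}→1  {5,7,8}→1  {6,8,9}→3  {7,8,9}→3
  4 left: {0,3,6,9}→6  {0,3,7,8}→6  {0,3,8,9}→12  {1,4,6,9}→1  {2,5,7,8}→1  {3,4,6,9}→4  {3,5,7,8}→4  {3,6,8,9}→12  {3,7,8,9}→12  {4,6,8,9}→4  {5,7,8,9}→4  {6,7,8,9}→6
  5 left: {0,3,4,6,9}→10  {0,3,5,7,8}→10  {0,3,6,8,9}→30  {0,3,7,8,9}→30  {1,3,4,6,9}→5  {1,4,6,8,9}→5  {2,3,5,7,8}→5  {2,5,7,8,9}→5  {3,4,6,8,9}→20  {3,5,7,8,9}→20  {3,6,7,8,9}→30  {4,6,7,8,9}→10  {5,6,7,8,9}→10
  6 left: {0,1,3,4,6,9}→15  {0,2,3,5,7,8}→15  {0,3,4,6,8,9}→60  {0,3,5,7,8,9}→60  {0,3,6,7,8,9}→90  {1,3,4,6,8,9}→30  {1,4,6,7,8,9}→15  {2,3,5,7,8,9}→30  {2,5,6,7,8,9}→15  {3,4,6,7,8,9}→60  {3,5,6,7,8,9}→60  {4,5,6,7,8,9}→20
  7 left: {0,1,3,4,6,8,9}→105  {0,2,3,5,7,8,9}→105  {0,3,4,6,7,8,9}→210  {0,3,5,6,7,8,9}→210  {1,3,4,6,7,8,9}→105  {1,4,5,6,7,8,9}→35  {2,3,5,6,7,8,9}→105  {2,4,5,6,7,8,9}→35  {3,4,5,6,7,8,9}→140
  8 left: {0,1,3,4,6,7,8,9}→420  {0,2,3,5,6,7,8,9}→420  {0,3,4,5,6,7,8,9}→560  {1,2,4,5,6,7,8,9}→70  {1,3,4,5,6,7,8,9}→280  {2,3,4,5,6,7,8,9}→280
  placing 0:h first → 630 extensions
  placing 1:l first → 1260 extensions
  placing 2:m first → 1260 extensions
total linear extensions = 3150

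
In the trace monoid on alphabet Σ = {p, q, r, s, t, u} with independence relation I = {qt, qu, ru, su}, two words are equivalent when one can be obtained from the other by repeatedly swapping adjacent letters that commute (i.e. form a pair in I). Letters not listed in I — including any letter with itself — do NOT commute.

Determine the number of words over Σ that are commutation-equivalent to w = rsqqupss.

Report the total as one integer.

drop 0:r onto floor
drop 1:s onto {0:r}
drop 2:q onto {1:s}
drop 3:q onto {2:q}
drop 4:u onto floor
drop 5:p onto {3:q, 4:u}
drop 6:s onto {5:p}
drop 7:s onto {6:s}
ground layer = {0:r, 4:u}
drop-orders for the pieces not yet dropped (sum over which currently-grounded one goes next):
  1 to go: {7} 1
  2 to go: {6,7} 1
  3 to go: {5,6,7} 1
  4 to go: {3,5,6,7} 1  {4,5,6,7} 1
  5 to go: {2,3,5,6,7} 1  {3,4,5,6,7} 2
  6 to go: {1,2,3,5,6,7} 1  {2,3,4,5,6,7} 3
  if 0:r drops first: 4 orders
  if 4:u drops first: 1 orders
heap linearizations: 5

5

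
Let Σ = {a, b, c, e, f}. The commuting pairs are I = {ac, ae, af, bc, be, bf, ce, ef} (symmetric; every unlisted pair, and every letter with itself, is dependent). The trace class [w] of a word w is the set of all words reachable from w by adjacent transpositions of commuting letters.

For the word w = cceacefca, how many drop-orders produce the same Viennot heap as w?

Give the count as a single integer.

756

drop 0:c onto floor
drop 1:c onto {0:c}
drop 2:e onto floor
drop 3:a onto floor
drop 4:c onto {1:c}
drop 5:e onto {2:e}
drop 6:f onto {4:c}
drop 7:c onto {6:f}
drop 8:a onto {3:a}
ground layer = {0:c, 2:e, 3:a}
drop-orders for the pieces not yet dropped (sum over which currently-grounded one goes next):
  1 to go: {5} 1  {7} 1  {8} 1
  2 to go: {2,5} 1  {3,8} 1  {5,7} 2  {5,8} 2  {6,7} 1  {7,8} 2
  3 to go: {2,5,7} 3  {2,5,8} 3  {3,5,8} 3  {3,7,8} 3  {4,6,7} 1  {5,6,7} 3  {5,7,8} 6  {6,7,8} 3
  4 to go: {1,4,6,7} 1  {2,3,5,8} 6  {2,5,6,7} 6  {2,5,7,8} 12  {3,5,7,8} 12  {3,6,7,8} 6  {4,5,6,7} 4  {4,6,7,8} 4  {5,6,7,8} 12
  5 to go: {0,1,4,6,7} 1  {1,4,5,6,7} 5  {1,4,6,7,8} 5  {2,3,5,7,8} 30  {2,4,5,6,7} 10  {2,5,6,7,8} 30  {3,4,6,7,8} 10  {3,5,6,7,8} 30  {4,5,6,7,8} 20
  6 to go: {0,1,4,5,6,7} 6  {0,1,4,6,7,8} 6  {1,2,4,5,6,7} 15  {1,3,4,6,7,8} 15  {1,4,5,6,7,8} 30  {2,3,5,6,7,8} 90  {2,4,5,6,7,8} 60  {3,4,5,6,7,8} 60
  7 to go: {0,1,2,4,5,6,7} 21  {0,1,3,4,6,7,8} 21  {0,1,4,5,6,7,8} 42  {1,2,4,5,6,7,8} 105  {1,3,4,5,6,7,8} 105  {2,3,4,5,6,7,8} 210
  if 0:c drops first: 420 orders
  if 2:e drops first: 168 orders
  if 3:a drops first: 168 orders
heap linearizations: 756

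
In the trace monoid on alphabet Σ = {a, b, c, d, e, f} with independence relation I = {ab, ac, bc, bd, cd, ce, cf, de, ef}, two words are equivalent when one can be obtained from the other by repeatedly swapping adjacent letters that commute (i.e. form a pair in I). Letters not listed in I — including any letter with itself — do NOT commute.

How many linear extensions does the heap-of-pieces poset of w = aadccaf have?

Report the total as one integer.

drop 0:a onto floor
drop 1:a onto {0:a}
drop 2:d onto {1:a}
drop 3:c onto floor
drop 4:c onto {3:c}
drop 5:a onto {2:d}
drop 6:f onto {5:a}
ground layer = {0:a, 3:c}
drop-orders for the pieces not yet dropped (sum over which currently-grounded one goes next):
  1 to go: {4} 1  {6} 1
  2 to go: {3,4} 1  {4,6} 2  {5,6} 1
  3 to go: {2,5,6} 1  {3,4,6} 3  {4,5,6} 3
  4 to go: {1,2,5,6} 1  {2,4,5,6} 4  {3,4,5,6} 6
  5 to go: {0,1,2,5,6} 1  {1,2,4,5,6} 5  {2,3,4,5,6} 10
  if 0:a drops first: 15 orders
  if 3:c drops first: 6 orders
heap linearizations: 21

21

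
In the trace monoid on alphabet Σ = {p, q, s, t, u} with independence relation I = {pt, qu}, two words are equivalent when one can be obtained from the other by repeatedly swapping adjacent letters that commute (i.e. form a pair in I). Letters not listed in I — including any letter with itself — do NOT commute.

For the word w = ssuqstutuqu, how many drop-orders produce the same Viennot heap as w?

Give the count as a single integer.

6

drop 0:s onto floor
drop 1:s onto {0:s}
drop 2:u onto {1:s}
drop 3:q onto {1:s}
drop 4:s onto {2:u, 3:q}
drop 5:t onto {4:s}
drop 6:u onto {5:t}
drop 7:t onto {6:u}
drop 8:u onto {7:t}
drop 9:q onto {7:t}
drop 10:u onto {8:u}
ground layer = {0:s}
drop-orders for the pieces not yet dropped (sum over which currently-grounded one goes next):
  1 to go: {9} 1  {10} 1
  2 to go: {8,10} 1  {9,10} 2
  3 to go: {8,9,10} 3
  4 to go: {7,8,9,10} 3
  5 to go: {6,7,8,9,10} 3
  6 to go: {5,6,7,8,9,10} 3
  7 to go: {4,5,6,7,8,9,10} 3
  8 to go: {2,4,5,6,7,8,9,10} 3  {3,4,5,6,7,8,9,10} 3
  9 to go: {2,3,4,5,6,7,8,9,10} 6
  if 0:s drops first: 6 orders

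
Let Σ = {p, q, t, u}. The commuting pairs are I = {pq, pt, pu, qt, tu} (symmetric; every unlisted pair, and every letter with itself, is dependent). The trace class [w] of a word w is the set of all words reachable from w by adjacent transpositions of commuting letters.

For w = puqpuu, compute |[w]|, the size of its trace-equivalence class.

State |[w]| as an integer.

#0=p has no predecessor
#1=u has no predecessor
#2=q depends on [1:u]
#3=p depends on [0:p]
#4=u depends on [2:q]
#5=u depends on [4:u]
sources: [0:p, 1:u]
N(rest) = Σ N(rest − s) over sources s of rest; N(one piece) = 1:
  size 1 → [3]=1  [5]=1
  size 2 → [0,3]=1  [3,5]=2  [4,5]=1
  size 3 → [0,3,5]=3  [2,4,5]=1  [3,4,5]=3
  size 4 → [0,3,4,5]=6  [1,2,4,5]=1  [2,3,4,5]=4
  first=0(p) contributes 5
  first=1(u) contributes 10
|[w]| = 15

15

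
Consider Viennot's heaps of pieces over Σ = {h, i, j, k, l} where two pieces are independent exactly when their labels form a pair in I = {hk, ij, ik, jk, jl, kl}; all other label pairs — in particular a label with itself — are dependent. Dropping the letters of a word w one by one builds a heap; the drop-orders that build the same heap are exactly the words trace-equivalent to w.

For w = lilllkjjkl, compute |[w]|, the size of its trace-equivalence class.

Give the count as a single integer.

1260

drop 0:l onto floor
drop 1:i onto {0:l}
drop 2:l onto {1:i}
drop 3:l onto {2:l}
drop 4:l onto {3:l}
drop 5:k onto floor
drop 6:j onto floor
drop 7:j onto {6:j}
drop 8:k onto {5:k}
drop 9:l onto {4:l}
ground layer = {0:l, 5:k, 6:j}
drop-orders for the pieces not yet dropped (sum over which currently-grounded one goes next):
  1 to go: {7} 1  {8} 1  {9} 1
  2 to go: {4,9} 1  {5,8} 1  {6,7} 1  {7,8} 2  {7,9} 2  {8,9} 2
  3 to go: {3,4,9} 1  {4,7,9} 3  {4,8,9} 3  {5,7,8} 3  {5,8,9} 3  {6,7,8} 3  {6,7,9} 3  {7,8,9} 6
  4 to go: {2,3,4,9} 1  {3,4,7,9} 4  {3,4,8,9} 4  {4,5,8,9} 6  {4,6,7,9} 6  {4,7,8,9} 12  {5,6,7,8} 6  {5,7,8,9} 12  {6,7,8,9} 12
  5 to go: {1,2,3,4,9} 1  {2,3,4,7,9} 5  {2,3,4,8,9} 5  {3,4,5,8,9} 10  {3,4,6,7,9} 10  {3,4,7,8,9} 20  {4,5,7,8,9} 30  {4,6,7,8,9} 30  {5,6,7,8,9} 30
  6 to go: {0,1,2,3,4,9} 1  {1,2,3,4,7,9} 6  {1,2,3,4,8,9} 6  {2,3,4,5,8,9} 15  {2,3,4,6,7,9} 15  {2,3,4,7,8,9} 30  {3,4,5,7,8,9} 60  {3,4,6,7,8,9} 60  {4,5,6,7,8,9} 90
  7 to go: {0,1,2,3,4,7,9} 7  {0,1,2,3,4,8,9} 7  {1,2,3,4,5,8,9} 21  {1,2,3,4,6,7,9} 21  {1,2,3,4,7,8,9} 42  {2,3,4,5,7,8,9} 105  {2,3,4,6,7,8,9} 105  {3,4,5,6,7,8,9} 210
  8 to go: {0,1,2,3,4,5,8,9} 28  {0,1,2,3,4,6,7,9} 28  {0,1,2,3,4,7,8,9} 56  {1,2,3,4,5,7,8,9} 168  {1,2,3,4,6,7,8,9} 168  {2,3,4,5,6,7,8,9} 420
  if 0:l drops first: 756 orders
  if 5:k drops first: 252 orders
  if 6:j drops first: 252 orders
heap linearizations: 1260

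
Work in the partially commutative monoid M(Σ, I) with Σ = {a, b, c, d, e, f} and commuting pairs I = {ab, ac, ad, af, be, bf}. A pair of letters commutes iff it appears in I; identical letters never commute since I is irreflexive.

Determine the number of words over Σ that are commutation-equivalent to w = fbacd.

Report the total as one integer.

10

piece 0:f — minimal
piece 1:b — minimal
piece 2:a — minimal
piece 3:c rests on {0:f, 1:b}
piece 4:d rests on {3:c}
minimal pieces: {0:f, 1:b, 2:a}
ways to finish when only these pieces remain (= sum over removing one remaining piece with nothing left below it):
  1 left: {2}→1  {4}→1
  2 left: {2,4}→2  {3,4}→1
  3 left: {0,3,4}→1  {1,3,4}→1  {2,3,4}→3
  placing 0:f first → 4 extensions
  placing 1:b first → 4 extensions
  placing 2:a first → 2 extensions
total linear extensions = 10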